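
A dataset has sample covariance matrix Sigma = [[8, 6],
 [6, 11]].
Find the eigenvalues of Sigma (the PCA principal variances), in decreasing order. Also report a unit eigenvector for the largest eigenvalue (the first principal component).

Step 1 — characteristic polynomial of 2×2 Sigma:
  det(Sigma - λI) = λ² - trace · λ + det = 0.
  trace = 8 + 11 = 19, det = 8·11 - (6)² = 52.
Step 2 — discriminant:
  Δ = trace² - 4·det = 361 - 208 = 153.
Step 3 — eigenvalues:
  λ = (trace ± √Δ)/2 = (19 ± 12.3693)/2,
  λ_1 = 15.6847,  λ_2 = 3.3153.

Step 4 — unit eigenvector for λ_1: solve (Sigma - λ_1 I)v = 0. First row:
  (8 - 15.6847)·v_x + (6)·v_y = 0, i.e. (-7.6847)·v_x + (6)·v_y = 0,
  so v ∝ (b, λ_1 - a) = (6, 7.6847) = u.
  ||u|| = √((6)² + (7.6847)²) = √(95.054) ≈ 9.7496,
  v_1 = u/||u|| ≈ (0.6154, 0.7882) (||v_1|| = 1).

λ_1 = 15.6847,  λ_2 = 3.3153;  v_1 ≈ (0.6154, 0.7882)


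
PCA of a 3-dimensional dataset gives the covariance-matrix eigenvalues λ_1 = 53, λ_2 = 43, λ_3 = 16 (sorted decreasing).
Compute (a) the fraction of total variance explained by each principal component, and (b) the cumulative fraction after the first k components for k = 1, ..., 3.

Step 1 — total variance = trace(Sigma) = Σ λ_i = 53 + 43 + 16 = 112.

Step 2 — fraction explained by component i = λ_i / Σ λ:
  PC1: 53/112 = 0.4732
  PC2: 43/112 = 0.3839
  PC3: 16/112 = 0.1429

Step 3 — cumulative fraction after k components = (λ_1 + ... + λ_k) / Σ λ:
  k = 1: 53/112 = 0.4732
  k = 2: (53 + 43)/112 = 96/112 = 0.8571
  k = 3: (53 + 43 + 16)/112 = 112/112 = 1

Summary (fraction, with percent):

explained: PC1 0.4732 (47.32%), PC2 0.3839 (38.39%), PC3 0.1429 (14.29%);  cumulative: 0.4732, 0.8571, 1


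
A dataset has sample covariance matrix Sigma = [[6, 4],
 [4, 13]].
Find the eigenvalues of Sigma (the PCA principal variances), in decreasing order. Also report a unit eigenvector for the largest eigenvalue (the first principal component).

Step 1 — characteristic polynomial of 2×2 Sigma:
  det(Sigma - λI) = λ² - trace · λ + det = 0.
  trace = 6 + 13 = 19, det = 6·13 - (4)² = 62.
Step 2 — discriminant:
  Δ = trace² - 4·det = 361 - 248 = 113.
Step 3 — eigenvalues:
  λ = (trace ± √Δ)/2 = (19 ± 10.6301)/2,
  λ_1 = 14.8151,  λ_2 = 4.1849.

Step 4 — unit eigenvector for λ_1: solve (Sigma - λ_1 I)v = 0. First row:
  (6 - 14.8151)·v_x + (4)·v_y = 0, i.e. (-8.8151)·v_x + (4)·v_y = 0,
  so v ∝ (b, λ_1 - a) = (4, 8.8151) = u.
  ||u|| = √((4)² + (8.8151)²) = √(93.7055) ≈ 9.6802,
  v_1 = u/||u|| ≈ (0.4132, 0.9106) (||v_1|| = 1).

λ_1 = 14.8151,  λ_2 = 4.1849;  v_1 ≈ (0.4132, 0.9106)


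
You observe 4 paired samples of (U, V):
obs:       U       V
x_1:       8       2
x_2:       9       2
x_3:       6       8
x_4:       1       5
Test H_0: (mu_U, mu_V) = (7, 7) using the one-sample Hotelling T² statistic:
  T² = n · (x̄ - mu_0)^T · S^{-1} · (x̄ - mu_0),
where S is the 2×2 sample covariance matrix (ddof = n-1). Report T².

Step 1 — sample mean vector:
  mean(U) = (8 + 9 + 6 + 1) / 4 = 24/4 = 6
  mean(V) = (2 + 2 + 8 + 5) / 4 = 17/4 = 4.25
  x̄ = (6, 4.25),  deviation x̄ - mu_0 = (6, 4.25) - (7, 7) = (-1, -2.75).

Step 2 — sample covariance matrix, S[i,j] = (1/(n-1)) · Σ_k (x_{k,i} - mean_i) · (x_{k,j} - mean_j), divisor n-1 = 3:
  S[U,U] = ((2)·(2) + (3)·(3) + (0)·(0) + (-5)·(-5)) / 3 = 38/3 = 12.6667
  S[U,V] = ((2)·(-2.25) + (3)·(-2.25) + (0)·(3.75) + (-5)·(0.75)) / 3 = -15/3 = -5
  S[V,V] = ((-2.25)·(-2.25) + (-2.25)·(-2.25) + (3.75)·(3.75) + (0.75)·(0.75)) / 3 = 24.75/3 = 8.25
  S = [[12.6667, -5],
 [-5, 8.25]].

Step 3 — invert S. det(S) = 12.6667·8.25 - (-5)² = 79.5.
  S^{-1} = (1/det) · [[d, -b], [-b, a]] = [[0.1038, 0.0629],
 [0.0629, 0.1593]].

Step 4 — quadratic form (x̄ - mu_0)^T · S^{-1} · (x̄ - mu_0):
  S^{-1} · (x̄ - mu_0) = (-0.2767, -0.501),
  (x̄ - mu_0)^T · [...] = (-1)·(-0.2767) + (-2.75)·(-0.501) = 1.6546.

Step 5 — scale by n: T² = 4 · 1.6546 = 6.6184.

T² ≈ 6.6184


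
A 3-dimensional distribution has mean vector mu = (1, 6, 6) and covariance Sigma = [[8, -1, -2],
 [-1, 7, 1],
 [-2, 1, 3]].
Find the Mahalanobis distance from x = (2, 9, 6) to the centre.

Step 1 — centre the observation: (x - mu) = (1, 3, 0).

Step 2 — invert Sigma (cofactor / det for 3×3, or solve directly):
  Sigma^{-1} = [[0.1504, 0.0075, 0.0977],
 [0.0075, 0.1504, -0.0451],
 [0.0977, -0.0451, 0.4135]].

Step 3 — form the quadratic (x - mu)^T · Sigma^{-1} · (x - mu):
  Sigma^{-1} · (x - mu) = (0.1729, 0.4586, -0.0376).
  (x - mu)^T · [Sigma^{-1} · (x - mu)] = (1)·(0.1729) + (3)·(0.4586) + (0)·(-0.0376) = 1.5489.

Step 4 — take square root: d = √(1.5489) ≈ 1.2445.

d(x, mu) = √(1.5489) ≈ 1.2445


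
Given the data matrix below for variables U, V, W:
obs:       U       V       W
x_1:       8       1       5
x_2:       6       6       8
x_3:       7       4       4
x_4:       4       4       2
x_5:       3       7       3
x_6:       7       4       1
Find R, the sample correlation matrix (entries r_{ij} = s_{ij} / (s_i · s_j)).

Step 1 — column means:
  mean(U) = (8 + 6 + 7 + 4 + 3 + 7) / 6 = 35/6 = 5.8333
  mean(V) = (1 + 6 + 4 + 4 + 7 + 4) / 6 = 26/6 = 4.3333
  mean(W) = (5 + 8 + 4 + 2 + 3 + 1) / 6 = 23/6 = 3.8333

Step 2 — sample variances and covariances s[i,j] = (1/(n-1)) · Σ_k (x_{k,i} - mean_i) · (x_{k,j} - mean_j), with n-1 = 5:
  s[U,U] = ((2.1667)·(2.1667) + (0.1667)·(0.1667) + (1.1667)·(1.1667) + (-1.8333)·(-1.8333) + (-2.8333)·(-2.8333) + (1.1667)·(1.1667)) / 5 = 18.8333/5 = 3.7667
  s[U,V] = ((2.1667)·(-3.3333) + (0.1667)·(1.6667) + (1.1667)·(-0.3333) + (-1.8333)·(-0.3333) + (-2.8333)·(2.6667) + (1.1667)·(-0.3333)) / 5 = -14.6667/5 = -2.9333
  s[U,W] = ((2.1667)·(1.1667) + (0.1667)·(4.1667) + (1.1667)·(0.1667) + (-1.8333)·(-1.8333) + (-2.8333)·(-0.8333) + (1.1667)·(-2.8333)) / 5 = 5.8333/5 = 1.1667
  s[V,V] = ((-3.3333)·(-3.3333) + (1.6667)·(1.6667) + (-0.3333)·(-0.3333) + (-0.3333)·(-0.3333) + (2.6667)·(2.6667) + (-0.3333)·(-0.3333)) / 5 = 21.3333/5 = 4.2667
  s[V,W] = ((-3.3333)·(1.1667) + (1.6667)·(4.1667) + (-0.3333)·(0.1667) + (-0.3333)·(-1.8333) + (2.6667)·(-0.8333) + (-0.3333)·(-2.8333)) / 5 = 2.3333/5 = 0.4667
  s[W,W] = ((1.1667)·(1.1667) + (4.1667)·(4.1667) + (0.1667)·(0.1667) + (-1.8333)·(-1.8333) + (-0.8333)·(-0.8333) + (-2.8333)·(-2.8333)) / 5 = 30.8333/5 = 6.1667
  Sample standard deviations s_i = √(s[i,i]):
  s(U) = √(3.7667) = 1.9408
  s(V) = √(4.2667) = 2.0656
  s(W) = √(6.1667) = 2.4833

Step 3 — r_{ij} = s_{ij} / (s_i · s_j):
  r[U,U] = 1 (diagonal).
  r[U,V] = -2.9333 / (1.9408 · 2.0656) = -2.9333 / 4.0089 = -0.7317
  r[U,W] = 1.1667 / (1.9408 · 2.4833) = 1.1667 / 4.8195 = 0.2421
  r[V,V] = 1 (diagonal).
  r[V,W] = 0.4667 / (2.0656 · 2.4833) = 0.4667 / 5.1294 = 0.091
  r[W,W] = 1 (diagonal).

R is symmetric with unit diagonal. Assembling:

R = [[1, -0.7317, 0.2421],
 [-0.7317, 1, 0.091],
 [0.2421, 0.091, 1]]


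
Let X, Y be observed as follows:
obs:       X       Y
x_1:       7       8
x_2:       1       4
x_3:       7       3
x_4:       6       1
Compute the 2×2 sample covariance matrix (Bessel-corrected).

Step 1 — column means:
  mean(X) = (7 + 1 + 7 + 6) / 4 = 21/4 = 5.25
  mean(Y) = (8 + 4 + 3 + 1) / 4 = 16/4 = 4

Step 2 — sample covariance S[i,j] = (1/(n-1)) · Σ_k (x_{k,i} - mean_i) · (x_{k,j} - mean_j), with n-1 = 3.
  S[X,X] = ((1.75)·(1.75) + (-4.25)·(-4.25) + (1.75)·(1.75) + (0.75)·(0.75)) / 3 = 24.75/3 = 8.25
  S[X,Y] = ((1.75)·(4) + (-4.25)·(0) + (1.75)·(-1) + (0.75)·(-3)) / 3 = 3/3 = 1
  S[Y,Y] = ((4)·(4) + (0)·(0) + (-1)·(-1) + (-3)·(-3)) / 3 = 26/3 = 8.6667

S is symmetric (S[j,i] = S[i,j]). Assembling:

S = [[8.25, 1],
 [1, 8.6667]]


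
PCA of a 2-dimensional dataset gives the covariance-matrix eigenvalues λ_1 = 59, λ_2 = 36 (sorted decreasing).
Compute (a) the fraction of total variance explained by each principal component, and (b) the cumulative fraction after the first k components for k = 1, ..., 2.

Step 1 — total variance = trace(Sigma) = Σ λ_i = 59 + 36 = 95.

Step 2 — fraction explained by component i = λ_i / Σ λ:
  PC1: 59/95 = 0.6211
  PC2: 36/95 = 0.3789

Step 3 — cumulative fraction after k components = (λ_1 + ... + λ_k) / Σ λ:
  k = 1: 59/95 = 0.6211
  k = 2: (59 + 36)/95 = 95/95 = 1

Summary (fraction, with percent):

explained: PC1 0.6211 (62.11%), PC2 0.3789 (37.89%);  cumulative: 0.6211, 1


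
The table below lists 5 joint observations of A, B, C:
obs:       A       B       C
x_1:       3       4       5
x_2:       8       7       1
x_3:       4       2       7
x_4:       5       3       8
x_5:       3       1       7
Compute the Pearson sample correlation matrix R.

Step 1 — column means:
  mean(A) = (3 + 8 + 4 + 5 + 3) / 5 = 23/5 = 4.6
  mean(B) = (4 + 7 + 2 + 3 + 1) / 5 = 17/5 = 3.4
  mean(C) = (5 + 1 + 7 + 8 + 7) / 5 = 28/5 = 5.6

Step 2 — sample variances and covariances s[i,j] = (1/(n-1)) · Σ_k (x_{k,i} - mean_i) · (x_{k,j} - mean_j), with n-1 = 4:
  s[A,A] = ((-1.6)·(-1.6) + (3.4)·(3.4) + (-0.6)·(-0.6) + (0.4)·(0.4) + (-1.6)·(-1.6)) / 4 = 17.2/4 = 4.3
  s[A,B] = ((-1.6)·(0.6) + (3.4)·(3.6) + (-0.6)·(-1.4) + (0.4)·(-0.4) + (-1.6)·(-2.4)) / 4 = 15.8/4 = 3.95
  s[A,C] = ((-1.6)·(-0.6) + (3.4)·(-4.6) + (-0.6)·(1.4) + (0.4)·(2.4) + (-1.6)·(1.4)) / 4 = -16.8/4 = -4.2
  s[B,B] = ((0.6)·(0.6) + (3.6)·(3.6) + (-1.4)·(-1.4) + (-0.4)·(-0.4) + (-2.4)·(-2.4)) / 4 = 21.2/4 = 5.3
  s[B,C] = ((0.6)·(-0.6) + (3.6)·(-4.6) + (-1.4)·(1.4) + (-0.4)·(2.4) + (-2.4)·(1.4)) / 4 = -23.2/4 = -5.8
  s[C,C] = ((-0.6)·(-0.6) + (-4.6)·(-4.6) + (1.4)·(1.4) + (2.4)·(2.4) + (1.4)·(1.4)) / 4 = 31.2/4 = 7.8
  Sample standard deviations s_i = √(s[i,i]):
  s(A) = √(4.3) = 2.0736
  s(B) = √(5.3) = 2.3022
  s(C) = √(7.8) = 2.7928

Step 3 — r_{ij} = s_{ij} / (s_i · s_j):
  r[A,A] = 1 (diagonal).
  r[A,B] = 3.95 / (2.0736 · 2.3022) = 3.95 / 4.7739 = 0.8274
  r[A,C] = -4.2 / (2.0736 · 2.7928) = -4.2 / 5.7914 = -0.7252
  r[B,B] = 1 (diagonal).
  r[B,C] = -5.8 / (2.3022 · 2.7928) = -5.8 / 6.4296 = -0.9021
  r[C,C] = 1 (diagonal).

R is symmetric with unit diagonal. Assembling:

R = [[1, 0.8274, -0.7252],
 [0.8274, 1, -0.9021],
 [-0.7252, -0.9021, 1]]


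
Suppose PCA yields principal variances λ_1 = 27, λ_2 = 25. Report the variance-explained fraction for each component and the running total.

Step 1 — total variance = trace(Sigma) = Σ λ_i = 27 + 25 = 52.

Step 2 — fraction explained by component i = λ_i / Σ λ:
  PC1: 27/52 = 0.5192
  PC2: 25/52 = 0.4808

Step 3 — cumulative fraction after k components = (λ_1 + ... + λ_k) / Σ λ:
  k = 1: 27/52 = 0.5192
  k = 2: (27 + 25)/52 = 52/52 = 1

Summary (fraction, with percent):

explained: PC1 0.5192 (51.92%), PC2 0.4808 (48.08%);  cumulative: 0.5192, 1


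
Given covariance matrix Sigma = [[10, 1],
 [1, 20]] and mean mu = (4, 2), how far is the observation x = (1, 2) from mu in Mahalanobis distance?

Step 1 — centre the observation: (x - mu) = (-3, 0).

Step 2 — invert Sigma. det(Sigma) = 10·20 - (1)² = 199.
  Sigma^{-1} = (1/det) · [[d, -b], [-b, a]] = [[0.1005, -0.005],
 [-0.005, 0.0503]].

Step 3 — form the quadratic (x - mu)^T · Sigma^{-1} · (x - mu):
  Sigma^{-1} · (x - mu) = (-0.3015, 0.0151).
  (x - mu)^T · [Sigma^{-1} · (x - mu)] = (-3)·(-0.3015) + (0)·(0.0151) = 0.9045.

Step 4 — take square root: d = √(0.9045) ≈ 0.9511.

d(x, mu) = √(0.9045) ≈ 0.9511


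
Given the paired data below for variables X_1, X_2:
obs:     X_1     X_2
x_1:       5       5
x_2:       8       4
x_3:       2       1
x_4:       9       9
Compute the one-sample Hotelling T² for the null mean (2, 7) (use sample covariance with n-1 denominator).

Step 1 — sample mean vector:
  mean(X_1) = (5 + 8 + 2 + 9) / 4 = 24/4 = 6
  mean(X_2) = (5 + 4 + 1 + 9) / 4 = 19/4 = 4.75
  x̄ = (6, 4.75),  deviation x̄ - mu_0 = (6, 4.75) - (2, 7) = (4, -2.25).

Step 2 — sample covariance matrix, S[i,j] = (1/(n-1)) · Σ_k (x_{k,i} - mean_i) · (x_{k,j} - mean_j), divisor n-1 = 3:
  S[X_1,X_1] = ((-1)·(-1) + (2)·(2) + (-4)·(-4) + (3)·(3)) / 3 = 30/3 = 10
  S[X_1,X_2] = ((-1)·(0.25) + (2)·(-0.75) + (-4)·(-3.75) + (3)·(4.25)) / 3 = 26/3 = 8.6667
  S[X_2,X_2] = ((0.25)·(0.25) + (-0.75)·(-0.75) + (-3.75)·(-3.75) + (4.25)·(4.25)) / 3 = 32.75/3 = 10.9167
  S = [[10, 8.6667],
 [8.6667, 10.9167]].

Step 3 — invert S. det(S) = 10·10.9167 - (8.6667)² = 34.0556.
  S^{-1} = (1/det) · [[d, -b], [-b, a]] = [[0.3206, -0.2545],
 [-0.2545, 0.2936]].

Step 4 — quadratic form (x̄ - mu_0)^T · S^{-1} · (x̄ - mu_0):
  S^{-1} · (x̄ - mu_0) = (1.8548, -1.6786),
  (x̄ - mu_0)^T · [...] = (4)·(1.8548) + (-2.25)·(-1.6786) = 11.1962.

Step 5 — scale by n: T² = 4 · 11.1962 = 44.7847.

T² ≈ 44.7847


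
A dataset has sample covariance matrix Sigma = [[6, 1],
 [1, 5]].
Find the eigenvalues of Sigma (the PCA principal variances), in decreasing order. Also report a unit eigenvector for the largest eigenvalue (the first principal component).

Step 1 — characteristic polynomial of 2×2 Sigma:
  det(Sigma - λI) = λ² - trace · λ + det = 0.
  trace = 6 + 5 = 11, det = 6·5 - (1)² = 29.
Step 2 — discriminant:
  Δ = trace² - 4·det = 121 - 116 = 5.
Step 3 — eigenvalues:
  λ = (trace ± √Δ)/2 = (11 ± 2.2361)/2,
  λ_1 = 6.618,  λ_2 = 4.382.

Step 4 — unit eigenvector for λ_1: solve (Sigma - λ_1 I)v = 0. First row:
  (6 - 6.618)·v_x + (1)·v_y = 0, i.e. (-0.618)·v_x + (1)·v_y = 0,
  so v ∝ (b, λ_1 - a) = (1, 0.618) = u.
  ||u|| = √((1)² + (0.618)²) = √(1.382) ≈ 1.1756,
  v_1 = u/||u|| ≈ (0.8507, 0.5257) (||v_1|| = 1).

λ_1 = 6.618,  λ_2 = 4.382;  v_1 ≈ (0.8507, 0.5257)


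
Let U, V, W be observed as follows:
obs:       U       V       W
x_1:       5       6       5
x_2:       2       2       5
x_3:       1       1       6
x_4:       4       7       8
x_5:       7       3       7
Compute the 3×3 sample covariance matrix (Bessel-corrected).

Step 1 — column means:
  mean(U) = (5 + 2 + 1 + 4 + 7) / 5 = 19/5 = 3.8
  mean(V) = (6 + 2 + 1 + 7 + 3) / 5 = 19/5 = 3.8
  mean(W) = (5 + 5 + 6 + 8 + 7) / 5 = 31/5 = 6.2

Step 2 — sample covariance S[i,j] = (1/(n-1)) · Σ_k (x_{k,i} - mean_i) · (x_{k,j} - mean_j), with n-1 = 4.
  S[U,U] = ((1.2)·(1.2) + (-1.8)·(-1.8) + (-2.8)·(-2.8) + (0.2)·(0.2) + (3.2)·(3.2)) / 4 = 22.8/4 = 5.7
  S[U,V] = ((1.2)·(2.2) + (-1.8)·(-1.8) + (-2.8)·(-2.8) + (0.2)·(3.2) + (3.2)·(-0.8)) / 4 = 11.8/4 = 2.95
  S[U,W] = ((1.2)·(-1.2) + (-1.8)·(-1.2) + (-2.8)·(-0.2) + (0.2)·(1.8) + (3.2)·(0.8)) / 4 = 4.2/4 = 1.05
  S[V,V] = ((2.2)·(2.2) + (-1.8)·(-1.8) + (-2.8)·(-2.8) + (3.2)·(3.2) + (-0.8)·(-0.8)) / 4 = 26.8/4 = 6.7
  S[V,W] = ((2.2)·(-1.2) + (-1.8)·(-1.2) + (-2.8)·(-0.2) + (3.2)·(1.8) + (-0.8)·(0.8)) / 4 = 5.2/4 = 1.3
  S[W,W] = ((-1.2)·(-1.2) + (-1.2)·(-1.2) + (-0.2)·(-0.2) + (1.8)·(1.8) + (0.8)·(0.8)) / 4 = 6.8/4 = 1.7

S is symmetric (S[j,i] = S[i,j]). Assembling:

S = [[5.7, 2.95, 1.05],
 [2.95, 6.7, 1.3],
 [1.05, 1.3, 1.7]]


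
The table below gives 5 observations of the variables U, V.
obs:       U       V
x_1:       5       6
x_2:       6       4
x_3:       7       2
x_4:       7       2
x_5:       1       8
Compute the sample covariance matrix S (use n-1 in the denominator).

Step 1 — column means:
  mean(U) = (5 + 6 + 7 + 7 + 1) / 5 = 26/5 = 5.2
  mean(V) = (6 + 4 + 2 + 2 + 8) / 5 = 22/5 = 4.4

Step 2 — sample covariance S[i,j] = (1/(n-1)) · Σ_k (x_{k,i} - mean_i) · (x_{k,j} - mean_j), with n-1 = 4.
  S[U,U] = ((-0.2)·(-0.2) + (0.8)·(0.8) + (1.8)·(1.8) + (1.8)·(1.8) + (-4.2)·(-4.2)) / 4 = 24.8/4 = 6.2
  S[U,V] = ((-0.2)·(1.6) + (0.8)·(-0.4) + (1.8)·(-2.4) + (1.8)·(-2.4) + (-4.2)·(3.6)) / 4 = -24.4/4 = -6.1
  S[V,V] = ((1.6)·(1.6) + (-0.4)·(-0.4) + (-2.4)·(-2.4) + (-2.4)·(-2.4) + (3.6)·(3.6)) / 4 = 27.2/4 = 6.8

S is symmetric (S[j,i] = S[i,j]). Assembling:

S = [[6.2, -6.1],
 [-6.1, 6.8]]


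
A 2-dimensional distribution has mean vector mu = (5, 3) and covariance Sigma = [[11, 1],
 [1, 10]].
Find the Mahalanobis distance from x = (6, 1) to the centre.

Step 1 — centre the observation: (x - mu) = (1, -2).

Step 2 — invert Sigma. det(Sigma) = 11·10 - (1)² = 109.
  Sigma^{-1} = (1/det) · [[d, -b], [-b, a]] = [[0.0917, -0.0092],
 [-0.0092, 0.1009]].

Step 3 — form the quadratic (x - mu)^T · Sigma^{-1} · (x - mu):
  Sigma^{-1} · (x - mu) = (0.1101, -0.211).
  (x - mu)^T · [Sigma^{-1} · (x - mu)] = (1)·(0.1101) + (-2)·(-0.211) = 0.5321.

Step 4 — take square root: d = √(0.5321) ≈ 0.7295.

d(x, mu) = √(0.5321) ≈ 0.7295


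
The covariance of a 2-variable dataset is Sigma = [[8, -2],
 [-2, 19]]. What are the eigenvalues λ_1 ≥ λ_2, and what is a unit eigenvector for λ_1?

Step 1 — characteristic polynomial of 2×2 Sigma:
  det(Sigma - λI) = λ² - trace · λ + det = 0.
  trace = 8 + 19 = 27, det = 8·19 - (-2)² = 148.
Step 2 — discriminant:
  Δ = trace² - 4·det = 729 - 592 = 137.
Step 3 — eigenvalues:
  λ = (trace ± √Δ)/2 = (27 ± 11.7047)/2,
  λ_1 = 19.3523,  λ_2 = 7.6477.

Step 4 — unit eigenvector for λ_1: solve (Sigma - λ_1 I)v = 0. First row:
  (8 - 19.3523)·v_x + (-2)·v_y = 0, i.e. (-11.3523)·v_x + (-2)·v_y = 0,
  so v ∝ (b, λ_1 - a) = (-2, 11.3523); multiply by -1 so the first entry is positive: u = (2, -11.3523).
  ||u|| = √((2)² + (-11.3523)²) = √(132.8758) ≈ 11.5272,
  v_1 = u/||u|| ≈ (0.1735, -0.9848) (||v_1|| = 1).

λ_1 = 19.3523,  λ_2 = 7.6477;  v_1 ≈ (0.1735, -0.9848)


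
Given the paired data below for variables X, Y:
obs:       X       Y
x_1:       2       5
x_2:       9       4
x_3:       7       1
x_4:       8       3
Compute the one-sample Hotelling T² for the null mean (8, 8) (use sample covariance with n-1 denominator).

Step 1 — sample mean vector:
  mean(X) = (2 + 9 + 7 + 8) / 4 = 26/4 = 6.5
  mean(Y) = (5 + 4 + 1 + 3) / 4 = 13/4 = 3.25
  x̄ = (6.5, 3.25),  deviation x̄ - mu_0 = (6.5, 3.25) - (8, 8) = (-1.5, -4.75).

Step 2 — sample covariance matrix, S[i,j] = (1/(n-1)) · Σ_k (x_{k,i} - mean_i) · (x_{k,j} - mean_j), divisor n-1 = 3:
  S[X,X] = ((-4.5)·(-4.5) + (2.5)·(2.5) + (0.5)·(0.5) + (1.5)·(1.5)) / 3 = 29/3 = 9.6667
  S[X,Y] = ((-4.5)·(1.75) + (2.5)·(0.75) + (0.5)·(-2.25) + (1.5)·(-0.25)) / 3 = -7.5/3 = -2.5
  S[Y,Y] = ((1.75)·(1.75) + (0.75)·(0.75) + (-2.25)·(-2.25) + (-0.25)·(-0.25)) / 3 = 8.75/3 = 2.9167
  S = [[9.6667, -2.5],
 [-2.5, 2.9167]].

Step 3 — invert S. det(S) = 9.6667·2.9167 - (-2.5)² = 21.9444.
  S^{-1} = (1/det) · [[d, -b], [-b, a]] = [[0.1329, 0.1139],
 [0.1139, 0.4405]].

Step 4 — quadratic form (x̄ - mu_0)^T · S^{-1} · (x̄ - mu_0):
  S^{-1} · (x̄ - mu_0) = (-0.7405, -2.2633),
  (x̄ - mu_0)^T · [...] = (-1.5)·(-0.7405) + (-4.75)·(-2.2633) = 11.8614.

Step 5 — scale by n: T² = 4 · 11.8614 = 47.4456.

T² ≈ 47.4456


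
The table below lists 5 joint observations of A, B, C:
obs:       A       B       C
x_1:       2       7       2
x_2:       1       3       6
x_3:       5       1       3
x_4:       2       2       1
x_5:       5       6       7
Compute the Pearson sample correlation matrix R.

Step 1 — column means:
  mean(A) = (2 + 1 + 5 + 2 + 5) / 5 = 15/5 = 3
  mean(B) = (7 + 3 + 1 + 2 + 6) / 5 = 19/5 = 3.8
  mean(C) = (2 + 6 + 3 + 1 + 7) / 5 = 19/5 = 3.8

Step 2 — sample variances and covariances s[i,j] = (1/(n-1)) · Σ_k (x_{k,i} - mean_i) · (x_{k,j} - mean_j), with n-1 = 4:
  s[A,A] = ((-1)·(-1) + (-2)·(-2) + (2)·(2) + (-1)·(-1) + (2)·(2)) / 4 = 14/4 = 3.5
  s[A,B] = ((-1)·(3.2) + (-2)·(-0.8) + (2)·(-2.8) + (-1)·(-1.8) + (2)·(2.2)) / 4 = -1/4 = -0.25
  s[A,C] = ((-1)·(-1.8) + (-2)·(2.2) + (2)·(-0.8) + (-1)·(-2.8) + (2)·(3.2)) / 4 = 5/4 = 1.25
  s[B,B] = ((3.2)·(3.2) + (-0.8)·(-0.8) + (-2.8)·(-2.8) + (-1.8)·(-1.8) + (2.2)·(2.2)) / 4 = 26.8/4 = 6.7
  s[B,C] = ((3.2)·(-1.8) + (-0.8)·(2.2) + (-2.8)·(-0.8) + (-1.8)·(-2.8) + (2.2)·(3.2)) / 4 = 6.8/4 = 1.7
  s[C,C] = ((-1.8)·(-1.8) + (2.2)·(2.2) + (-0.8)·(-0.8) + (-2.8)·(-2.8) + (3.2)·(3.2)) / 4 = 26.8/4 = 6.7
  Sample standard deviations s_i = √(s[i,i]):
  s(A) = √(3.5) = 1.8708
  s(B) = √(6.7) = 2.5884
  s(C) = √(6.7) = 2.5884

Step 3 — r_{ij} = s_{ij} / (s_i · s_j):
  r[A,A] = 1 (diagonal).
  r[A,B] = -0.25 / (1.8708 · 2.5884) = -0.25 / 4.8425 = -0.0516
  r[A,C] = 1.25 / (1.8708 · 2.5884) = 1.25 / 4.8425 = 0.2581
  r[B,B] = 1 (diagonal).
  r[B,C] = 1.7 / (2.5884 · 2.5884) = 1.7 / 6.7 = 0.2537
  r[C,C] = 1 (diagonal).

R is symmetric with unit diagonal. Assembling:

R = [[1, -0.0516, 0.2581],
 [-0.0516, 1, 0.2537],
 [0.2581, 0.2537, 1]]


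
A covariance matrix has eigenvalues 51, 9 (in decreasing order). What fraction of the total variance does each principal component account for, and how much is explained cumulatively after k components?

Step 1 — total variance = trace(Sigma) = Σ λ_i = 51 + 9 = 60.

Step 2 — fraction explained by component i = λ_i / Σ λ:
  PC1: 51/60 = 0.85
  PC2: 9/60 = 0.15

Step 3 — cumulative fraction after k components = (λ_1 + ... + λ_k) / Σ λ:
  k = 1: 51/60 = 0.85
  k = 2: (51 + 9)/60 = 60/60 = 1

Summary (fraction, with percent):

explained: PC1 0.85 (85%), PC2 0.15 (15%);  cumulative: 0.85, 1


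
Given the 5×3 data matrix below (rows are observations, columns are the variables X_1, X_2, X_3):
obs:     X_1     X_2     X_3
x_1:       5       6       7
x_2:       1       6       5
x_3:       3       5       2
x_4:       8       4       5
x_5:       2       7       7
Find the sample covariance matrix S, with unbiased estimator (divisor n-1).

Step 1 — column means:
  mean(X_1) = (5 + 1 + 3 + 8 + 2) / 5 = 19/5 = 3.8
  mean(X_2) = (6 + 6 + 5 + 4 + 7) / 5 = 28/5 = 5.6
  mean(X_3) = (7 + 5 + 2 + 5 + 7) / 5 = 26/5 = 5.2

Step 2 — sample covariance S[i,j] = (1/(n-1)) · Σ_k (x_{k,i} - mean_i) · (x_{k,j} - mean_j), with n-1 = 4.
  S[X_1,X_1] = ((1.2)·(1.2) + (-2.8)·(-2.8) + (-0.8)·(-0.8) + (4.2)·(4.2) + (-1.8)·(-1.8)) / 4 = 30.8/4 = 7.7
  S[X_1,X_2] = ((1.2)·(0.4) + (-2.8)·(0.4) + (-0.8)·(-0.6) + (4.2)·(-1.6) + (-1.8)·(1.4)) / 4 = -9.4/4 = -2.35
  S[X_1,X_3] = ((1.2)·(1.8) + (-2.8)·(-0.2) + (-0.8)·(-3.2) + (4.2)·(-0.2) + (-1.8)·(1.8)) / 4 = 1.2/4 = 0.3
  S[X_2,X_2] = ((0.4)·(0.4) + (0.4)·(0.4) + (-0.6)·(-0.6) + (-1.6)·(-1.6) + (1.4)·(1.4)) / 4 = 5.2/4 = 1.3
  S[X_2,X_3] = ((0.4)·(1.8) + (0.4)·(-0.2) + (-0.6)·(-3.2) + (-1.6)·(-0.2) + (1.4)·(1.8)) / 4 = 5.4/4 = 1.35
  S[X_3,X_3] = ((1.8)·(1.8) + (-0.2)·(-0.2) + (-3.2)·(-3.2) + (-0.2)·(-0.2) + (1.8)·(1.8)) / 4 = 16.8/4 = 4.2

S is symmetric (S[j,i] = S[i,j]). Assembling:

S = [[7.7, -2.35, 0.3],
 [-2.35, 1.3, 1.35],
 [0.3, 1.35, 4.2]]


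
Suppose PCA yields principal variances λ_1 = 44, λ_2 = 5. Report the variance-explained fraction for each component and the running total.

Step 1 — total variance = trace(Sigma) = Σ λ_i = 44 + 5 = 49.

Step 2 — fraction explained by component i = λ_i / Σ λ:
  PC1: 44/49 = 0.898
  PC2: 5/49 = 0.102

Step 3 — cumulative fraction after k components = (λ_1 + ... + λ_k) / Σ λ:
  k = 1: 44/49 = 0.898
  k = 2: (44 + 5)/49 = 49/49 = 1

Summary (fraction, with percent):

explained: PC1 0.898 (89.8%), PC2 0.102 (10.2%);  cumulative: 0.898, 1


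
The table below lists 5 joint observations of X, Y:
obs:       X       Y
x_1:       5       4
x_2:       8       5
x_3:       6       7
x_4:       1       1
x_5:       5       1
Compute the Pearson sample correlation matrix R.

Step 1 — column means:
  mean(X) = (5 + 8 + 6 + 1 + 5) / 5 = 25/5 = 5
  mean(Y) = (4 + 5 + 7 + 1 + 1) / 5 = 18/5 = 3.6

Step 2 — sample variances and covariances s[i,j] = (1/(n-1)) · Σ_k (x_{k,i} - mean_i) · (x_{k,j} - mean_j), with n-1 = 4:
  s[X,X] = ((0)·(0) + (3)·(3) + (1)·(1) + (-4)·(-4) + (0)·(0)) / 4 = 26/4 = 6.5
  s[X,Y] = ((0)·(0.4) + (3)·(1.4) + (1)·(3.4) + (-4)·(-2.6) + (0)·(-2.6)) / 4 = 18/4 = 4.5
  s[Y,Y] = ((0.4)·(0.4) + (1.4)·(1.4) + (3.4)·(3.4) + (-2.6)·(-2.6) + (-2.6)·(-2.6)) / 4 = 27.2/4 = 6.8
  Sample standard deviations s_i = √(s[i,i]):
  s(X) = √(6.5) = 2.5495
  s(Y) = √(6.8) = 2.6077

Step 3 — r_{ij} = s_{ij} / (s_i · s_j):
  r[X,X] = 1 (diagonal).
  r[X,Y] = 4.5 / (2.5495 · 2.6077) = 4.5 / 6.6483 = 0.6769
  r[Y,Y] = 1 (diagonal).

R is symmetric with unit diagonal. Assembling:

R = [[1, 0.6769],
 [0.6769, 1]]


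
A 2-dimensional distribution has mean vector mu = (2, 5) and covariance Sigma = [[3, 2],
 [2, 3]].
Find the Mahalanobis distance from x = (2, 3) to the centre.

Step 1 — centre the observation: (x - mu) = (0, -2).

Step 2 — invert Sigma. det(Sigma) = 3·3 - (2)² = 5.
  Sigma^{-1} = (1/det) · [[d, -b], [-b, a]] = [[0.6, -0.4],
 [-0.4, 0.6]].

Step 3 — form the quadratic (x - mu)^T · Sigma^{-1} · (x - mu):
  Sigma^{-1} · (x - mu) = (0.8, -1.2).
  (x - mu)^T · [Sigma^{-1} · (x - mu)] = (0)·(0.8) + (-2)·(-1.2) = 2.4.

Step 4 — take square root: d = √(2.4) ≈ 1.5492.

d(x, mu) = √(2.4) ≈ 1.5492


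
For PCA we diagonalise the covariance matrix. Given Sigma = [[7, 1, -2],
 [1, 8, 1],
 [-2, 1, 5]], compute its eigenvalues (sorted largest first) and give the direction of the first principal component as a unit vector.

Step 1 — characteristic polynomial p(λ) = det(λI - Sigma) = λ³ - tr·λ² + c_1·λ - det, where tr = trace, c_1 = sum of the principal 2×2 minors, det = det(Sigma):
  tr = 7 + 8 + 5 = 20,
  c_1 = (7·8 - (1)²) + (7·5 - (-2)²) + (8·5 - (1)²) = 55 + 31 + 39 = 125,
  det = 7·(8·5 - (1)²) - (1)·((1)·5 - (1)·(-2)) + (-2)·((1)·(1) - 8·(-2)) = 7·(39) - (1)·(7) + (-2)·(17) = 232.
  So p(λ) = λ³ - 20λ² + 125λ - 232.
Step 2 — look for an integer root (rational root theorem: any rational root is an integer divisor of 232). Testing λ = 8:
  p(8) = 512 - 1280 + 1000 - 232 = 0  ✓
  Dividing out (λ - 8): p(λ) = (λ - 8)(λ² - 12λ + 29).
Step 3 — remaining eigenvalues from the quadratic λ² - 12λ + 29 = 0:
  Δ = 12² - 4·29 = 144 - 116 = 28,  λ = (12 ± √28)/2 = (12 ± 5.2915)/2 ≈ 8.6458 or 3.3542.
  Sorted: λ_1 = 8.6458,  λ_2 = 8,  λ_3 = 3.3542  (check: sum = 20 = tr ✓).

Step 4 — unit eigenvector for λ_1 ≈ 8.6458: v spans the null space of (Sigma - λ_1 I), whose rows are
  r_1 = (-1.6458, 1, -2),  r_2 = (1, -0.6458, 1),  r_3 = (-2, 1, -3.6458).
  v is orthogonal to every row, so take v ∝ r_1 × r_2 = ((1)·(1) - (-2)·(-0.6458), (-2)·(1) - (-1.6458)·(1), (-1.6458)·(-0.6458) - (1)·(1)) ≈ (-0.2915, -0.3542, 0.0627).
  Rescale (multiply by -1 so the first nonzero entry is positive): u = (0.2915, 0.3542, -0.0627).
  ||u|| = √((0.2915)² + (0.3542)² + (-0.0627)²) = √(0.2144) ≈ 0.463,  v_1 = u/||u|| ≈ (0.6295, 0.7651, -0.1355) (||v_1|| = 1).

λ_1 = 8.6458,  λ_2 = 8,  λ_3 = 3.3542;  v_1 ≈ (0.6295, 0.7651, -0.1355)


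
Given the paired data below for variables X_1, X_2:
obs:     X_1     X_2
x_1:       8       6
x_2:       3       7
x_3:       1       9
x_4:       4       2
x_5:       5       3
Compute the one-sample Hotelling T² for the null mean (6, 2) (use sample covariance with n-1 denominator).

Step 1 — sample mean vector:
  mean(X_1) = (8 + 3 + 1 + 4 + 5) / 5 = 21/5 = 4.2
  mean(X_2) = (6 + 7 + 9 + 2 + 3) / 5 = 27/5 = 5.4
  x̄ = (4.2, 5.4),  deviation x̄ - mu_0 = (4.2, 5.4) - (6, 2) = (-1.8, 3.4).

Step 2 — sample covariance matrix, S[i,j] = (1/(n-1)) · Σ_k (x_{k,i} - mean_i) · (x_{k,j} - mean_j), divisor n-1 = 4:
  S[X_1,X_1] = ((3.8)·(3.8) + (-1.2)·(-1.2) + (-3.2)·(-3.2) + (-0.2)·(-0.2) + (0.8)·(0.8)) / 4 = 26.8/4 = 6.7
  S[X_1,X_2] = ((3.8)·(0.6) + (-1.2)·(1.6) + (-3.2)·(3.6) + (-0.2)·(-3.4) + (0.8)·(-2.4)) / 4 = -12.4/4 = -3.1
  S[X_2,X_2] = ((0.6)·(0.6) + (1.6)·(1.6) + (3.6)·(3.6) + (-3.4)·(-3.4) + (-2.4)·(-2.4)) / 4 = 33.2/4 = 8.3
  S = [[6.7, -3.1],
 [-3.1, 8.3]].

Step 3 — invert S. det(S) = 6.7·8.3 - (-3.1)² = 46.
  S^{-1} = (1/det) · [[d, -b], [-b, a]] = [[0.1804, 0.0674],
 [0.0674, 0.1457]].

Step 4 — quadratic form (x̄ - mu_0)^T · S^{-1} · (x̄ - mu_0):
  S^{-1} · (x̄ - mu_0) = (-0.0957, 0.3739),
  (x̄ - mu_0)^T · [...] = (-1.8)·(-0.0957) + (3.4)·(0.3739) = 1.4435.

Step 5 — scale by n: T² = 5 · 1.4435 = 7.2174.

T² ≈ 7.2174


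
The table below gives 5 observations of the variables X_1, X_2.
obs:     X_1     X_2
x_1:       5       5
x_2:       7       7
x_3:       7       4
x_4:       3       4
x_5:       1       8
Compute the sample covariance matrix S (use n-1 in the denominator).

Step 1 — column means:
  mean(X_1) = (5 + 7 + 7 + 3 + 1) / 5 = 23/5 = 4.6
  mean(X_2) = (5 + 7 + 4 + 4 + 8) / 5 = 28/5 = 5.6

Step 2 — sample covariance S[i,j] = (1/(n-1)) · Σ_k (x_{k,i} - mean_i) · (x_{k,j} - mean_j), with n-1 = 4.
  S[X_1,X_1] = ((0.4)·(0.4) + (2.4)·(2.4) + (2.4)·(2.4) + (-1.6)·(-1.6) + (-3.6)·(-3.6)) / 4 = 27.2/4 = 6.8
  S[X_1,X_2] = ((0.4)·(-0.6) + (2.4)·(1.4) + (2.4)·(-1.6) + (-1.6)·(-1.6) + (-3.6)·(2.4)) / 4 = -6.8/4 = -1.7
  S[X_2,X_2] = ((-0.6)·(-0.6) + (1.4)·(1.4) + (-1.6)·(-1.6) + (-1.6)·(-1.6) + (2.4)·(2.4)) / 4 = 13.2/4 = 3.3

S is symmetric (S[j,i] = S[i,j]). Assembling:

S = [[6.8, -1.7],
 [-1.7, 3.3]]


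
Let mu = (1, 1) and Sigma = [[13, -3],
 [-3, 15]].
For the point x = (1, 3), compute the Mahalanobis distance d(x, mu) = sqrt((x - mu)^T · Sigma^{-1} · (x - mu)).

Step 1 — centre the observation: (x - mu) = (0, 2).

Step 2 — invert Sigma. det(Sigma) = 13·15 - (-3)² = 186.
  Sigma^{-1} = (1/det) · [[d, -b], [-b, a]] = [[0.0806, 0.0161],
 [0.0161, 0.0699]].

Step 3 — form the quadratic (x - mu)^T · Sigma^{-1} · (x - mu):
  Sigma^{-1} · (x - mu) = (0.0323, 0.1398).
  (x - mu)^T · [Sigma^{-1} · (x - mu)] = (0)·(0.0323) + (2)·(0.1398) = 0.2796.

Step 4 — take square root: d = √(0.2796) ≈ 0.5287.

d(x, mu) = √(0.2796) ≈ 0.5287


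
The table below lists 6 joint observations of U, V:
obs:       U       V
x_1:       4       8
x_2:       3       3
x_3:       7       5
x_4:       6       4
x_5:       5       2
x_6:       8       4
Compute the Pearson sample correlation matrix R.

Step 1 — column means:
  mean(U) = (4 + 3 + 7 + 6 + 5 + 8) / 6 = 33/6 = 5.5
  mean(V) = (8 + 3 + 5 + 4 + 2 + 4) / 6 = 26/6 = 4.3333

Step 2 — sample variances and covariances s[i,j] = (1/(n-1)) · Σ_k (x_{k,i} - mean_i) · (x_{k,j} - mean_j), with n-1 = 5:
  s[U,U] = ((-1.5)·(-1.5) + (-2.5)·(-2.5) + (1.5)·(1.5) + (0.5)·(0.5) + (-0.5)·(-0.5) + (2.5)·(2.5)) / 5 = 17.5/5 = 3.5
  s[U,V] = ((-1.5)·(3.6667) + (-2.5)·(-1.3333) + (1.5)·(0.6667) + (0.5)·(-0.3333) + (-0.5)·(-2.3333) + (2.5)·(-0.3333)) / 5 = -1/5 = -0.2
  s[V,V] = ((3.6667)·(3.6667) + (-1.3333)·(-1.3333) + (0.6667)·(0.6667) + (-0.3333)·(-0.3333) + (-2.3333)·(-2.3333) + (-0.3333)·(-0.3333)) / 5 = 21.3333/5 = 4.2667
  Sample standard deviations s_i = √(s[i,i]):
  s(U) = √(3.5) = 1.8708
  s(V) = √(4.2667) = 2.0656

Step 3 — r_{ij} = s_{ij} / (s_i · s_j):
  r[U,U] = 1 (diagonal).
  r[U,V] = -0.2 / (1.8708 · 2.0656) = -0.2 / 3.8644 = -0.0518
  r[V,V] = 1 (diagonal).

R is symmetric with unit diagonal. Assembling:

R = [[1, -0.0518],
 [-0.0518, 1]]


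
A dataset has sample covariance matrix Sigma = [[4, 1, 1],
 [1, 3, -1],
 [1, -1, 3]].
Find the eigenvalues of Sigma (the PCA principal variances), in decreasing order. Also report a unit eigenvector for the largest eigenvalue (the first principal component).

Step 1 — characteristic polynomial p(λ) = det(λI - Sigma) = λ³ - tr·λ² + c_1·λ - det, where tr = trace, c_1 = sum of the principal 2×2 minors, det = det(Sigma):
  tr = 4 + 3 + 3 = 10,
  c_1 = (4·3 - (1)²) + (4·3 - (1)²) + (3·3 - (-1)²) = 11 + 11 + 8 = 30,
  det = 4·(3·3 - (-1)²) - (1)·((1)·3 - (-1)·(1)) + (1)·((1)·(-1) - 3·(1)) = 4·(8) - (1)·(4) + (1)·(-4) = 24.
  So p(λ) = λ³ - 10λ² + 30λ - 24.
Step 2 — look for an integer root (rational root theorem: any rational root is an integer divisor of 24). Testing λ = 4:
  p(4) = 64 - 160 + 120 - 24 = 0  ✓
  Dividing out (λ - 4): p(λ) = (λ - 4)(λ² - 6λ + 6).
Step 3 — remaining eigenvalues from the quadratic λ² - 6λ + 6 = 0:
  Δ = 6² - 4·6 = 36 - 24 = 12,  λ = (6 ± √12)/2 = (6 ± 3.4641)/2 ≈ 4.7321 or 1.2679.
  Sorted: λ_1 = 4.7321,  λ_2 = 4,  λ_3 = 1.2679  (check: sum = 10 = tr ✓).

Step 4 — unit eigenvector for λ_1 ≈ 4.7321: v spans the null space of (Sigma - λ_1 I), whose rows are
  r_1 = (-0.7321, 1, 1),  r_2 = (1, -1.7321, -1),  r_3 = (1, -1, -1.7321).
  v is orthogonal to every row, so take v ∝ r_1 × r_2 = ((1)·(-1) - (1)·(-1.7321), (1)·(1) - (-0.7321)·(-1), (-0.7321)·(-1.7321) - (1)·(1)) ≈ (0.7321, 0.2679, 0.2679).
  Let u = (0.7321, 0.2679, 0.2679).
  ||u|| = √((0.7321)² + (0.2679)² + (0.2679)²) = √(0.6795) ≈ 0.8243,  v_1 = u/||u|| ≈ (0.8881, 0.3251, 0.3251) (||v_1|| = 1).

λ_1 = 4.7321,  λ_2 = 4,  λ_3 = 1.2679;  v_1 ≈ (0.8881, 0.3251, 0.3251)


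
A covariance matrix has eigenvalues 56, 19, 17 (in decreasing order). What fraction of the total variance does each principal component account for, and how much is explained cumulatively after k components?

Step 1 — total variance = trace(Sigma) = Σ λ_i = 56 + 19 + 17 = 92.

Step 2 — fraction explained by component i = λ_i / Σ λ:
  PC1: 56/92 = 0.6087
  PC2: 19/92 = 0.2065
  PC3: 17/92 = 0.1848

Step 3 — cumulative fraction after k components = (λ_1 + ... + λ_k) / Σ λ:
  k = 1: 56/92 = 0.6087
  k = 2: (56 + 19)/92 = 75/92 = 0.8152
  k = 3: (56 + 19 + 17)/92 = 92/92 = 1

Summary (fraction, with percent):

explained: PC1 0.6087 (60.87%), PC2 0.2065 (20.65%), PC3 0.1848 (18.48%);  cumulative: 0.6087, 0.8152, 1


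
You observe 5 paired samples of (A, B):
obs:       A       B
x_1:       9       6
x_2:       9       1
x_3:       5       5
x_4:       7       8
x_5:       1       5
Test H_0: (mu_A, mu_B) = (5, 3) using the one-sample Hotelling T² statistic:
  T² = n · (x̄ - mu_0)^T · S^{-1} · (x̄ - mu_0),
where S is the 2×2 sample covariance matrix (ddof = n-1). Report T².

Step 1 — sample mean vector:
  mean(A) = (9 + 9 + 5 + 7 + 1) / 5 = 31/5 = 6.2
  mean(B) = (6 + 1 + 5 + 8 + 5) / 5 = 25/5 = 5
  x̄ = (6.2, 5),  deviation x̄ - mu_0 = (6.2, 5) - (5, 3) = (1.2, 2).

Step 2 — sample covariance matrix, S[i,j] = (1/(n-1)) · Σ_k (x_{k,i} - mean_i) · (x_{k,j} - mean_j), divisor n-1 = 4:
  S[A,A] = ((2.8)·(2.8) + (2.8)·(2.8) + (-1.2)·(-1.2) + (0.8)·(0.8) + (-5.2)·(-5.2)) / 4 = 44.8/4 = 11.2
  S[A,B] = ((2.8)·(1) + (2.8)·(-4) + (-1.2)·(0) + (0.8)·(3) + (-5.2)·(0)) / 4 = -6/4 = -1.5
  S[B,B] = ((1)·(1) + (-4)·(-4) + (0)·(0) + (3)·(3) + (0)·(0)) / 4 = 26/4 = 6.5
  S = [[11.2, -1.5],
 [-1.5, 6.5]].

Step 3 — invert S. det(S) = 11.2·6.5 - (-1.5)² = 70.55.
  S^{-1} = (1/det) · [[d, -b], [-b, a]] = [[0.0921, 0.0213],
 [0.0213, 0.1588]].

Step 4 — quadratic form (x̄ - mu_0)^T · S^{-1} · (x̄ - mu_0):
  S^{-1} · (x̄ - mu_0) = (0.1531, 0.343),
  (x̄ - mu_0)^T · [...] = (1.2)·(0.1531) + (2)·(0.343) = 0.8697.

Step 5 — scale by n: T² = 5 · 0.8697 = 4.3487.

T² ≈ 4.3487


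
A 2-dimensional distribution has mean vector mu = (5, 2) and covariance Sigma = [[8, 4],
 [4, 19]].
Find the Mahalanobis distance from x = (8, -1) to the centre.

Step 1 — centre the observation: (x - mu) = (3, -3).

Step 2 — invert Sigma. det(Sigma) = 8·19 - (4)² = 136.
  Sigma^{-1} = (1/det) · [[d, -b], [-b, a]] = [[0.1397, -0.0294],
 [-0.0294, 0.0588]].

Step 3 — form the quadratic (x - mu)^T · Sigma^{-1} · (x - mu):
  Sigma^{-1} · (x - mu) = (0.5074, -0.2647).
  (x - mu)^T · [Sigma^{-1} · (x - mu)] = (3)·(0.5074) + (-3)·(-0.2647) = 2.3162.

Step 4 — take square root: d = √(2.3162) ≈ 1.5219.

d(x, mu) = √(2.3162) ≈ 1.5219


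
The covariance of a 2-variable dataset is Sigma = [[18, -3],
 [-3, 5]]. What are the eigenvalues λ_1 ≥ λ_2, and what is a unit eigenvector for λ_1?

Step 1 — characteristic polynomial of 2×2 Sigma:
  det(Sigma - λI) = λ² - trace · λ + det = 0.
  trace = 18 + 5 = 23, det = 18·5 - (-3)² = 81.
Step 2 — discriminant:
  Δ = trace² - 4·det = 529 - 324 = 205.
Step 3 — eigenvalues:
  λ = (trace ± √Δ)/2 = (23 ± 14.3178)/2,
  λ_1 = 18.6589,  λ_2 = 4.3411.

Step 4 — unit eigenvector for λ_1: solve (Sigma - λ_1 I)v = 0. First row:
  (18 - 18.6589)·v_x + (-3)·v_y = 0, i.e. (-0.6589)·v_x + (-3)·v_y = 0,
  so v ∝ (b, λ_1 - a) = (-3, 0.6589); multiply by -1 so the first entry is positive: u = (3, -0.6589).
  ||u|| = √((3)² + (-0.6589)²) = √(9.4342) ≈ 3.0715,
  v_1 = u/||u|| ≈ (0.9767, -0.2145) (||v_1|| = 1).

λ_1 = 18.6589,  λ_2 = 4.3411;  v_1 ≈ (0.9767, -0.2145)


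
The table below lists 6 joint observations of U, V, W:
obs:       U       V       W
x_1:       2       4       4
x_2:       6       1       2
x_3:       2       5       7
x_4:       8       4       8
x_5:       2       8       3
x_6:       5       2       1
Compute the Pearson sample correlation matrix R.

Step 1 — column means:
  mean(U) = (2 + 6 + 2 + 8 + 2 + 5) / 6 = 25/6 = 4.1667
  mean(V) = (4 + 1 + 5 + 4 + 8 + 2) / 6 = 24/6 = 4
  mean(W) = (4 + 2 + 7 + 8 + 3 + 1) / 6 = 25/6 = 4.1667

Step 2 — sample variances and covariances s[i,j] = (1/(n-1)) · Σ_k (x_{k,i} - mean_i) · (x_{k,j} - mean_j), with n-1 = 5:
  s[U,U] = ((-2.1667)·(-2.1667) + (1.8333)·(1.8333) + (-2.1667)·(-2.1667) + (3.8333)·(3.8333) + (-2.1667)·(-2.1667) + (0.8333)·(0.8333)) / 5 = 32.8333/5 = 6.5667
  s[U,V] = ((-2.1667)·(0) + (1.8333)·(-3) + (-2.1667)·(1) + (3.8333)·(0) + (-2.1667)·(4) + (0.8333)·(-2)) / 5 = -18/5 = -3.6
  s[U,W] = ((-2.1667)·(-0.1667) + (1.8333)·(-2.1667) + (-2.1667)·(2.8333) + (3.8333)·(3.8333) + (-2.1667)·(-1.1667) + (0.8333)·(-3.1667)) / 5 = 4.8333/5 = 0.9667
  s[V,V] = ((0)·(0) + (-3)·(-3) + (1)·(1) + (0)·(0) + (4)·(4) + (-2)·(-2)) / 5 = 30/5 = 6
  s[V,W] = ((0)·(-0.1667) + (-3)·(-2.1667) + (1)·(2.8333) + (0)·(3.8333) + (4)·(-1.1667) + (-2)·(-3.1667)) / 5 = 11/5 = 2.2
  s[W,W] = ((-0.1667)·(-0.1667) + (-2.1667)·(-2.1667) + (2.8333)·(2.8333) + (3.8333)·(3.8333) + (-1.1667)·(-1.1667) + (-3.1667)·(-3.1667)) / 5 = 38.8333/5 = 7.7667
  Sample standard deviations s_i = √(s[i,i]):
  s(U) = √(6.5667) = 2.5626
  s(V) = √(6) = 2.4495
  s(W) = √(7.7667) = 2.7869

Step 3 — r_{ij} = s_{ij} / (s_i · s_j):
  r[U,U] = 1 (diagonal).
  r[U,V] = -3.6 / (2.5626 · 2.4495) = -3.6 / 6.2769 = -0.5735
  r[U,W] = 0.9667 / (2.5626 · 2.7869) = 0.9667 / 7.1415 = 0.1354
  r[V,V] = 1 (diagonal).
  r[V,W] = 2.2 / (2.4495 · 2.7869) = 2.2 / 6.8264 = 0.3223
  r[W,W] = 1 (diagonal).

R is symmetric with unit diagonal. Assembling:

R = [[1, -0.5735, 0.1354],
 [-0.5735, 1, 0.3223],
 [0.1354, 0.3223, 1]]


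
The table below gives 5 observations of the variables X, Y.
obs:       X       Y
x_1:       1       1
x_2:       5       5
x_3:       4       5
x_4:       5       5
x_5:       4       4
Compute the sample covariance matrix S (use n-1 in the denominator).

Step 1 — column means:
  mean(X) = (1 + 5 + 4 + 5 + 4) / 5 = 19/5 = 3.8
  mean(Y) = (1 + 5 + 5 + 5 + 4) / 5 = 20/5 = 4

Step 2 — sample covariance S[i,j] = (1/(n-1)) · Σ_k (x_{k,i} - mean_i) · (x_{k,j} - mean_j), with n-1 = 4.
  S[X,X] = ((-2.8)·(-2.8) + (1.2)·(1.2) + (0.2)·(0.2) + (1.2)·(1.2) + (0.2)·(0.2)) / 4 = 10.8/4 = 2.7
  S[X,Y] = ((-2.8)·(-3) + (1.2)·(1) + (0.2)·(1) + (1.2)·(1) + (0.2)·(0)) / 4 = 11/4 = 2.75
  S[Y,Y] = ((-3)·(-3) + (1)·(1) + (1)·(1) + (1)·(1) + (0)·(0)) / 4 = 12/4 = 3

S is symmetric (S[j,i] = S[i,j]). Assembling:

S = [[2.7, 2.75],
 [2.75, 3]]


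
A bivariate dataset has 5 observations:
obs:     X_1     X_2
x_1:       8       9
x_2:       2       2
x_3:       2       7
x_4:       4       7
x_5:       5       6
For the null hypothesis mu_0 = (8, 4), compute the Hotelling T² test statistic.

Step 1 — sample mean vector:
  mean(X_1) = (8 + 2 + 2 + 4 + 5) / 5 = 21/5 = 4.2
  mean(X_2) = (9 + 2 + 7 + 7 + 6) / 5 = 31/5 = 6.2
  x̄ = (4.2, 6.2),  deviation x̄ - mu_0 = (4.2, 6.2) - (8, 4) = (-3.8, 2.2).

Step 2 — sample covariance matrix, S[i,j] = (1/(n-1)) · Σ_k (x_{k,i} - mean_i) · (x_{k,j} - mean_j), divisor n-1 = 4:
  S[X_1,X_1] = ((3.8)·(3.8) + (-2.2)·(-2.2) + (-2.2)·(-2.2) + (-0.2)·(-0.2) + (0.8)·(0.8)) / 4 = 24.8/4 = 6.2
  S[X_1,X_2] = ((3.8)·(2.8) + (-2.2)·(-4.2) + (-2.2)·(0.8) + (-0.2)·(0.8) + (0.8)·(-0.2)) / 4 = 17.8/4 = 4.45
  S[X_2,X_2] = ((2.8)·(2.8) + (-4.2)·(-4.2) + (0.8)·(0.8) + (0.8)·(0.8) + (-0.2)·(-0.2)) / 4 = 26.8/4 = 6.7
  S = [[6.2, 4.45],
 [4.45, 6.7]].

Step 3 — invert S. det(S) = 6.2·6.7 - (4.45)² = 21.7375.
  S^{-1} = (1/det) · [[d, -b], [-b, a]] = [[0.3082, -0.2047],
 [-0.2047, 0.2852]].

Step 4 — quadratic form (x̄ - mu_0)^T · S^{-1} · (x̄ - mu_0):
  S^{-1} · (x̄ - mu_0) = (-1.6216, 1.4054),
  (x̄ - mu_0)^T · [...] = (-3.8)·(-1.6216) + (2.2)·(1.4054) = 9.2541.

Step 5 — scale by n: T² = 5 · 9.2541 = 46.2703.

T² ≈ 46.2703
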